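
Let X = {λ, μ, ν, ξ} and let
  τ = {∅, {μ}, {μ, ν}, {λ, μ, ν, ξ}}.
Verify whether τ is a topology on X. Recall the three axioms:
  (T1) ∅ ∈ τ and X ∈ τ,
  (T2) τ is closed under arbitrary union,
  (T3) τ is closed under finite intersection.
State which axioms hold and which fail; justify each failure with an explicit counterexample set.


τ IS a topology on X.

Axiom (T1): ∅ ∈ τ? Yes; X ∈ τ? Yes.
Axiom (T2/T3): check pairwise unions and intersections of members of τ.
All pairwise intersections and unions checked — each lies in τ. Therefore τ satisfies (T1), (T2), (T3): it IS a topology on X.


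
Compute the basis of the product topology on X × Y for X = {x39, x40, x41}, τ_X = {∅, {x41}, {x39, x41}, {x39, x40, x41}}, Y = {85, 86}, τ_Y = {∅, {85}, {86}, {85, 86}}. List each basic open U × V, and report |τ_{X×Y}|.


Basis B = {∅ × ∅, {x41} × {85}, {x41} × {86}, {x39, x41} × {85}, {x39, x41} × {86}, {x41} × {85, 86}, {x39, x40, x41} × {85}, {x39, x40, x41} × {86}, {x39, x41} × {85, 86}, {x39, x40, x41} × {85, 86}}; |τ_{X×Y}| = 16.

Enumerate products U × V with U ∈ τ_X, V ∈ τ_Y (deduplicated):
  ∅ × ∅ = {} (∅)
  {x41} × {85} = {(x41,85)}
  {x41} × {86} = {(x41,86)}
  {x39, x41} × {85} = {(x39,85), (x41,85)}
  {x39, x41} × {86} = {(x39,86), (x41,86)}
  {x41} × {85, 86} = {(x41,85), (x41,86)}
  {x39, x40, x41} × {85} = {(x39,85), (x40,85), (x41,85)}
  {x39, x40, x41} × {86} = {(x39,86), (x40,86), (x41,86)}
  {x39, x41} × {85, 86} = {(x39,85), (x39,86), (x41,85), (x41,86)}
  {x39, x40, x41} × {85, 86} = {(x39,85), (x39,86), (x40,85), (x40,86), (x41,85), (x41,86)}
These 10 distinct sets form the basis B.
Close under arbitrary unions to get τ_{X×Y}; counting gives |τ_{X×Y}| = 16.


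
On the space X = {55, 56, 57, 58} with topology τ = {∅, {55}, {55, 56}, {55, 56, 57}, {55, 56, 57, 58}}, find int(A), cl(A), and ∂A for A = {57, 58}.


int(A) = ∅, cl(A) = {57, 58}, ∂A = {57, 58}.

Closed sets in (X, τ) are complements of opens:
  closed(X, τ) = {∅, {58}, {57, 58}, {56, 57, 58}, {55, 56, 57, 58}}.
int(A) = ⋃ {U ∈ τ : U ⊆ A}. Opens contained in A: ∅.
Taking the union of these: int(A) = ∅.
cl(A) = ⋂ {C closed : A ⊆ C}. Closed sets containing A: {57, 58}, {56, 57, 58}, {55, 56, 57, 58}.
Intersecting these: cl(A) = {57, 58}.
∂A = cl(A) ∖ int(A) = {57, 58} ∖ ∅ = {57, 58}.


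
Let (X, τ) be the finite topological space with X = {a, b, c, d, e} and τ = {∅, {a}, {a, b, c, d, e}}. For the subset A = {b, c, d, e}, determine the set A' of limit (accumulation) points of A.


A' = {b, c, d, e}

For each x ∈ X, list the open sets U ∈ τ with x ∈ U, then check whether U ∩ (A ∖ {x}) ≠ ∅ for every such U.
  x = a: open {a} ∋ x has {a} ∩ (A ∖ {a}) = ∅, so x is NOT a limit point.
  x = b: opens ∋ x are {a, b, c, d, e}; each meets A ∖ {b}, so x IS a limit point.
  x = c: opens ∋ x are {a, b, c, d, e}; each meets A ∖ {c}, so x IS a limit point.
  x = d: opens ∋ x are {a, b, c, d, e}; each meets A ∖ {d}, so x IS a limit point.
  x = e: opens ∋ x are {a, b, c, d, e}; each meets A ∖ {e}, so x IS a limit point.
Collecting: A' = {b, c, d, e}.


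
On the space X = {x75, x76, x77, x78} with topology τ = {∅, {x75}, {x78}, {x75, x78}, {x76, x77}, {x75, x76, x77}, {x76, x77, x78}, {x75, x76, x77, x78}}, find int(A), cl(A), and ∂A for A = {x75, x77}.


int(A) = {x75}, cl(A) = {x75, x76, x77}, ∂A = {x76, x77}.

Closed sets in (X, τ) are complements of opens:
  closed(X, τ) = {∅, {x75}, {x78}, {x75, x78}, {x76, x77}, {x75, x76, x77}, {x76, x77, x78}, {x75, x76, x77, x78}}.
int(A) = ⋃ {U ∈ τ : U ⊆ A}. Opens contained in A: ∅, {x75}.
Taking the union of these: int(A) = {x75}.
cl(A) = ⋂ {C closed : A ⊆ C}. Closed sets containing A: {x75, x76, x77}, {x75, x76, x77, x78}.
Intersecting these: cl(A) = {x75, x76, x77}.
∂A = cl(A) ∖ int(A) = {x75, x76, x77} ∖ {x75} = {x76, x77}.


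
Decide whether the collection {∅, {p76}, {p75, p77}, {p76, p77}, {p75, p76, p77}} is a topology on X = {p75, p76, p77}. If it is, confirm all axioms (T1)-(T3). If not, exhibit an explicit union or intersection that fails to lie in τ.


τ is NOT a topology on X.

Axiom (T1): ∅ ∈ τ? Yes; X ∈ τ? Yes.
Axiom (T2/T3): check pairwise unions and intersections of members of τ.
Counterexample for (T3): {p75, p77} ∩ {p76, p77} = {p77} ∉ τ. Therefore τ is NOT a topology.


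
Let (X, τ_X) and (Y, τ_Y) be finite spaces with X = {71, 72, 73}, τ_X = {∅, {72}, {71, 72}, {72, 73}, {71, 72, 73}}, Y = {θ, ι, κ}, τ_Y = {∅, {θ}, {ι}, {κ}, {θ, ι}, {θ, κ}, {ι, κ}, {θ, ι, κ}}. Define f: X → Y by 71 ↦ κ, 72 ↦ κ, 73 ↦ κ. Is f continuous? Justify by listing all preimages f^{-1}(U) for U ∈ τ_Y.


f IS continuous.

Compute f^{-1}(U) for each U ∈ τ_Y:
  U = ∅: f^{-1}(U) = ∅ ∈ τ_X ✓.
  U = {θ}: f^{-1}(U) = ∅ ∈ τ_X ✓.
  U = {ι}: f^{-1}(U) = ∅ ∈ τ_X ✓.
  U = {κ}: f^{-1}(U) = {71, 72, 73} ∈ τ_X ✓.
  U = {θ, ι}: f^{-1}(U) = ∅ ∈ τ_X ✓.
  U = {θ, κ}: f^{-1}(U) = {71, 72, 73} ∈ τ_X ✓.
  U = {ι, κ}: f^{-1}(U) = {71, 72, 73} ∈ τ_X ✓.
  U = {θ, ι, κ}: f^{-1}(U) = {71, 72, 73} ∈ τ_X ✓.
Every preimage lies in τ_X, so f IS continuous.


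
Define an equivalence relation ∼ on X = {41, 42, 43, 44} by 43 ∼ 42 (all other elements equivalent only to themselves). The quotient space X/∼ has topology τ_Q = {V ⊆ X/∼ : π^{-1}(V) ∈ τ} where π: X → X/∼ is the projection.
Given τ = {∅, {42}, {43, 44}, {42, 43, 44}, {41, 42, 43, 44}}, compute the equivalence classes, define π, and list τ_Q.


X/∼ = {[41], [42=43], [44]}; |τ_Q| = 3.

Equivalence classes: [41], [42=43], [44].
Quotient map π: X → X/∼ sends 41 ↦ [41], 42 ↦ [42=43], 43 ↦ [42=43], 44 ↦ [44].
For each subset V ⊆ X/∼, compute π^{-1}(V) ⊆ X and check whether π^{-1}(V) ∈ τ. V is open in τ_Q iff π^{-1}(V) ∈ τ.
  V = {}: π^{-1}(V) = ∅ ∈ τ ✓.
  V = {[41]}: π^{-1}(V) = {41} ∉ τ ✗.
  V = {[42=43]}: π^{-1}(V) = {42, 43} ∉ τ ✗.
  V = {[41], [42=43]}: π^{-1}(V) = {41, 42, 43} ∉ τ ✗.
  V = {[44]}: π^{-1}(V) = {44} ∉ τ ✗.
  V = {[41], [44]}: π^{-1}(V) = {41, 44} ∉ τ ✗.
  V = {[42=43], [44]}: π^{-1}(V) = {42, 43, 44} ∈ τ ✓.
  V = {[41], [42=43], [44]}: π^{-1}(V) = {41, 42, 43, 44} ∈ τ ✓.
Open sets in the quotient: τ_Q = {{}, {[42=43], [44]}, {[41], [42=43], [44]}} (3 elements).


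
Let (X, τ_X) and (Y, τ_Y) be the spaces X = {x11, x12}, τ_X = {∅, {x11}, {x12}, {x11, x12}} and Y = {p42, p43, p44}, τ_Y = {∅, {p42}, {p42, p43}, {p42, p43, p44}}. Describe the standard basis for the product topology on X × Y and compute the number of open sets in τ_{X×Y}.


Basis B = {∅ × ∅, {x11} × {p42}, {x12} × {p42}, {x11} × {p42, p43}, {x11, x12} × {p42}, {x12} × {p42, p43}, {x11} × {p42, p43, p44}, {x12} × {p42, p43, p44}, {x11, x12} × {p42, p43}, {x11, x12} × {p42, p43, p44}}; |τ_{X×Y}| = 16.

Enumerate products U × V with U ∈ τ_X, V ∈ τ_Y (deduplicated):
  ∅ × ∅ = {} (∅)
  {x11} × {p42} = {(x11,p42)}
  {x12} × {p42} = {(x12,p42)}
  {x11} × {p42, p43} = {(x11,p42), (x11,p43)}
  {x11, x12} × {p42} = {(x11,p42), (x12,p42)}
  {x12} × {p42, p43} = {(x12,p42), (x12,p43)}
  {x11} × {p42, p43, p44} = {(x11,p42), (x11,p43), (x11,p44)}
  {x12} × {p42, p43, p44} = {(x12,p42), (x12,p43), (x12,p44)}
  {x11, x12} × {p42, p43} = {(x11,p42), (x11,p43), (x12,p42), (x12,p43)}
  {x11, x12} × {p42, p43, p44} = {(x11,p42), (x11,p43), (x11,p44), (x12,p42), (x12,p43), (x12,p44)}
These 10 distinct sets form the basis B.
Close under arbitrary unions to get τ_{X×Y}; counting gives |τ_{X×Y}| = 16.


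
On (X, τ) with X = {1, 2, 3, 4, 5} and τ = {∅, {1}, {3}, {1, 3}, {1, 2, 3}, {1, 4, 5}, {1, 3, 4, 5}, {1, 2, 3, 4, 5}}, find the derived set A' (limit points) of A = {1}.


A' = {2, 4, 5}

For each x ∈ X, list the open sets U ∈ τ with x ∈ U, then check whether U ∩ (A ∖ {x}) ≠ ∅ for every such U.
  x = 1: open {1} ∋ x has {1} ∩ (A ∖ {1}) = ∅, so x is NOT a limit point.
  x = 2: opens ∋ x are {1, 2, 3}, {1, 2, 3, 4, 5}; each meets A ∖ {2}, so x IS a limit point.
  x = 3: open {3} ∋ x has {3} ∩ (A ∖ {3}) = ∅, so x is NOT a limit point.
  x = 4: opens ∋ x are {1, 4, 5}, {1, 3, 4, 5}, {1, 2, 3, 4, 5}; each meets A ∖ {4}, so x IS a limit point.
  x = 5: opens ∋ x are {1, 4, 5}, {1, 3, 4, 5}, {1, 2, 3, 4, 5}; each meets A ∖ {5}, so x IS a limit point.
Collecting: A' = {2, 4, 5}.


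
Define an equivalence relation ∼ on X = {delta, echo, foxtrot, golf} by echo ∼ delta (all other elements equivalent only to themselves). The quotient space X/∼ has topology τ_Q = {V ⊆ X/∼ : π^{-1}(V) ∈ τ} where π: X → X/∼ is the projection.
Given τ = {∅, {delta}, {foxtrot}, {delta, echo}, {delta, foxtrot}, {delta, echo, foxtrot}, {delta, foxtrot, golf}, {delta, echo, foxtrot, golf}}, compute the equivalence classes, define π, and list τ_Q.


X/∼ = {[delta=echo], [foxtrot], [golf]}; |τ_Q| = 5.

Equivalence classes: [delta=echo], [foxtrot], [golf].
Quotient map π: X → X/∼ sends delta ↦ [delta=echo], echo ↦ [delta=echo], foxtrot ↦ [foxtrot], golf ↦ [golf].
For each subset V ⊆ X/∼, compute π^{-1}(V) ⊆ X and check whether π^{-1}(V) ∈ τ. V is open in τ_Q iff π^{-1}(V) ∈ τ.
  V = {}: π^{-1}(V) = ∅ ∈ τ ✓.
  V = {[delta=echo]}: π^{-1}(V) = {delta, echo} ∈ τ ✓.
  V = {[foxtrot]}: π^{-1}(V) = {foxtrot} ∈ τ ✓.
  V = {[delta=echo], [foxtrot]}: π^{-1}(V) = {delta, echo, foxtrot} ∈ τ ✓.
  V = {[golf]}: π^{-1}(V) = {golf} ∉ τ ✗.
  V = {[delta=echo], [golf]}: π^{-1}(V) = {delta, echo, golf} ∉ τ ✗.
  V = {[foxtrot], [golf]}: π^{-1}(V) = {foxtrot, golf} ∉ τ ✗.
  V = {[delta=echo], [foxtrot], [golf]}: π^{-1}(V) = {delta, echo, foxtrot, golf} ∈ τ ✓.
Open sets in the quotient: τ_Q = {{}, {[delta=echo]}, {[foxtrot]}, {[delta=echo], [foxtrot]}, {[delta=echo], [foxtrot], [golf]}} (5 elements).


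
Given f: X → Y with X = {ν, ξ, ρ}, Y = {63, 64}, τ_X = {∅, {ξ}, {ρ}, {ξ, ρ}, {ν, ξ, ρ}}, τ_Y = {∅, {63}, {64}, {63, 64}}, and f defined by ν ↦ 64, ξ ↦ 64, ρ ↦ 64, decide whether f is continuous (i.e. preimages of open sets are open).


f IS continuous.

Compute f^{-1}(U) for each U ∈ τ_Y:
  U = ∅: f^{-1}(U) = ∅ ∈ τ_X ✓.
  U = {63}: f^{-1}(U) = ∅ ∈ τ_X ✓.
  U = {64}: f^{-1}(U) = {ν, ξ, ρ} ∈ τ_X ✓.
  U = {63, 64}: f^{-1}(U) = {ν, ξ, ρ} ∈ τ_X ✓.
Every preimage lies in τ_X, so f IS continuous.


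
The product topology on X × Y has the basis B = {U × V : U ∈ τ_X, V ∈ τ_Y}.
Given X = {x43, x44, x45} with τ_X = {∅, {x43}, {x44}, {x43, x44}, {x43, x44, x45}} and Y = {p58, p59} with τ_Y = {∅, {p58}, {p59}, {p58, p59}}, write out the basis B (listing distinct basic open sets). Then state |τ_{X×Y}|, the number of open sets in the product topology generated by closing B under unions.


Basis B = {∅ × ∅, {x43} × {p58}, {x43} × {p59}, {x44} × {p58}, {x44} × {p59}, {x43} × {p58, p59}, {x43, x44} × {p58}, {x43, x44} × {p59}, {x44} × {p58, p59}, {x43, x44, x45} × {p58}, {x43, x44, x45} × {p59}, {x43, x44} × {p58, p59}, {x43, x44, x45} × {p58, p59}}; |τ_{X×Y}| = 25.

Enumerate products U × V with U ∈ τ_X, V ∈ τ_Y (deduplicated):
  ∅ × ∅ = {} (∅)
  {x43} × {p58} = {(x43,p58)}
  {x43} × {p59} = {(x43,p59)}
  {x44} × {p58} = {(x44,p58)}
  {x44} × {p59} = {(x44,p59)}
  {x43} × {p58, p59} = {(x43,p58), (x43,p59)}
  {x43, x44} × {p58} = {(x43,p58), (x44,p58)}
  {x43, x44} × {p59} = {(x43,p59), (x44,p59)}
  {x44} × {p58, p59} = {(x44,p58), (x44,p59)}
  {x43, x44, x45} × {p58} = {(x43,p58), (x44,p58), (x45,p58)}
  {x43, x44, x45} × {p59} = {(x43,p59), (x44,p59), (x45,p59)}
  {x43, x44} × {p58, p59} = {(x43,p58), (x43,p59), (x44,p58), (x44,p59)}
  {x43, x44, x45} × {p58, p59} = {(x43,p58), (x43,p59), (x44,p58), (x44,p59), (x45,p58), (x45,p59)}
These 13 distinct sets form the basis B.
Close under arbitrary unions to get τ_{X×Y}; counting gives |τ_{X×Y}| = 25.


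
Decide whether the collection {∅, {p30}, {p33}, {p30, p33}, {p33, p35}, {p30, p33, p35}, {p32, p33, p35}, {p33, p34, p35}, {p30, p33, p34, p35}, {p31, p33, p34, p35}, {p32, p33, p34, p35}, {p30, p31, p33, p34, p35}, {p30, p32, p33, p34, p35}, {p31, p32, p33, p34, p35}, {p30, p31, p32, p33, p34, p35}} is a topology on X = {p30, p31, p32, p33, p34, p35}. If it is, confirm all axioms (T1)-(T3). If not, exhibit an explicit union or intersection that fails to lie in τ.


τ is NOT a topology on X.

Axiom (T1): ∅ ∈ τ? Yes; X ∈ τ? Yes.
Axiom (T2/T3): check pairwise unions and intersections of members of τ.
Counterexample for (T2): {p30} ∪ {p32, p33, p35} = {p30, p32, p33, p35} ∉ τ. Therefore τ is NOT a topology.


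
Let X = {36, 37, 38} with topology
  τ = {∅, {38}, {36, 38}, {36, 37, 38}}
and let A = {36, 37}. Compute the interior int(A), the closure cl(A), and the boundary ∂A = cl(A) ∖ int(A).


int(A) = ∅, cl(A) = {36, 37}, ∂A = {36, 37}.

Closed sets in (X, τ) are complements of opens:
  closed(X, τ) = {∅, {37}, {36, 37}, {36, 37, 38}}.
int(A) = ⋃ {U ∈ τ : U ⊆ A}. Opens contained in A: ∅.
Taking the union of these: int(A) = ∅.
cl(A) = ⋂ {C closed : A ⊆ C}. Closed sets containing A: {36, 37}, {36, 37, 38}.
Intersecting these: cl(A) = {36, 37}.
∂A = cl(A) ∖ int(A) = {36, 37} ∖ ∅ = {36, 37}.


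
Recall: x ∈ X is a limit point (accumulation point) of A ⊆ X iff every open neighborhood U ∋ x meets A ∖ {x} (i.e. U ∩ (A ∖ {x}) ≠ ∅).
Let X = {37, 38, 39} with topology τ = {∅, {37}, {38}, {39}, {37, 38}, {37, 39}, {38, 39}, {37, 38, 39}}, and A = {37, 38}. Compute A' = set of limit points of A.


A' = ∅

For each x ∈ X, list the open sets U ∈ τ with x ∈ U, then check whether U ∩ (A ∖ {x}) ≠ ∅ for every such U.
  x = 37: open {37} ∋ x has {37} ∩ (A ∖ {37}) = ∅, so x is NOT a limit point.
  x = 38: open {38} ∋ x has {38} ∩ (A ∖ {38}) = ∅, so x is NOT a limit point.
  x = 39: open {39} ∋ x has {39} ∩ (A ∖ {39}) = ∅, so x is NOT a limit point.
Collecting: A' = ∅.


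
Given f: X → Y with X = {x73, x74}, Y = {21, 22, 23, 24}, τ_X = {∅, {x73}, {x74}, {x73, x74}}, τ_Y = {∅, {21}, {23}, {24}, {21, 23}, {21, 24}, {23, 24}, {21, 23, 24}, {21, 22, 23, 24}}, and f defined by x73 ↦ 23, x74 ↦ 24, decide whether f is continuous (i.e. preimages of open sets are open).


f IS continuous.

Compute f^{-1}(U) for each U ∈ τ_Y:
  U = ∅: f^{-1}(U) = ∅ ∈ τ_X ✓.
  U = {21}: f^{-1}(U) = ∅ ∈ τ_X ✓.
  U = {23}: f^{-1}(U) = {x73} ∈ τ_X ✓.
  U = {24}: f^{-1}(U) = {x74} ∈ τ_X ✓.
  U = {21, 23}: f^{-1}(U) = {x73} ∈ τ_X ✓.
  U = {21, 24}: f^{-1}(U) = {x74} ∈ τ_X ✓.
  U = {23, 24}: f^{-1}(U) = {x73, x74} ∈ τ_X ✓.
  U = {21, 23, 24}: f^{-1}(U) = {x73, x74} ∈ τ_X ✓.
  U = {21, 22, 23, 24}: f^{-1}(U) = {x73, x74} ∈ τ_X ✓.
Every preimage lies in τ_X, so f IS continuous.


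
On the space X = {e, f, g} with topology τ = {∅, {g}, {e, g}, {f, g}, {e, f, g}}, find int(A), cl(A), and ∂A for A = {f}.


int(A) = ∅, cl(A) = {f}, ∂A = {f}.

Closed sets in (X, τ) are complements of opens:
  closed(X, τ) = {∅, {e}, {f}, {e, f}, {e, f, g}}.
int(A) = ⋃ {U ∈ τ : U ⊆ A}. Opens contained in A: ∅.
Taking the union of these: int(A) = ∅.
cl(A) = ⋂ {C closed : A ⊆ C}. Closed sets containing A: {f}, {e, f}, {e, f, g}.
Intersecting these: cl(A) = {f}.
∂A = cl(A) ∖ int(A) = {f} ∖ ∅ = {f}.


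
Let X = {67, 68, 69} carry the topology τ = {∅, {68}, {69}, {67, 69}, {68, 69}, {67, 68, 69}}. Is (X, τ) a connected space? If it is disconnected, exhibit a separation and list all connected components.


(X, τ) is disconnected; components = [{68}, {67, 69}].

Find clopen sets (U ∈ τ with X ∖ U ∈ τ):
  U = ∅, X ∖ U = {67, 68, 69} — both open, so U is clopen.
  U = {68}, X ∖ U = {67, 69} — both open, so U is clopen.
  U = {67, 69}, X ∖ U = {68} — both open, so U is clopen.
  U = {67, 68, 69}, X ∖ U = ∅ — both open, so U is clopen.
Nontrivial clopen(s) exist: e.g. {68}. So (X, τ) is disconnected.
Compute connected components by grouping points that agree on all clopens:
  component: {68}
  component: {67, 69}


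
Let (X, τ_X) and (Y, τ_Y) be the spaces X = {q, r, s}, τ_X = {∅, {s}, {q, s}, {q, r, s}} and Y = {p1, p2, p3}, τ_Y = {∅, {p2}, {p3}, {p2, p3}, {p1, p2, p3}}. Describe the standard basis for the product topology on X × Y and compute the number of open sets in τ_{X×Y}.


Basis B = {∅ × ∅, {s} × {p2}, {s} × {p3}, {q, s} × {p2}, {q, s} × {p3}, {s} × {p2, p3}, {q, r, s} × {p2}, {q, r, s} × {p3}, {s} × {p1, p2, p3}, {q, s} × {p2, p3}, {q, s} × {p1, p2, p3}, {q, r, s} × {p2, p3}, {q, r, s} × {p1, p2, p3}}; |τ_{X×Y}| = 30.

Enumerate products U × V with U ∈ τ_X, V ∈ τ_Y (deduplicated):
  ∅ × ∅ = {} (∅)
  {s} × {p2} = {(s,p2)}
  {s} × {p3} = {(s,p3)}
  {q, s} × {p2} = {(q,p2), (s,p2)}
  {q, s} × {p3} = {(q,p3), (s,p3)}
  {s} × {p2, p3} = {(s,p2), (s,p3)}
  {q, r, s} × {p2} = {(q,p2), (r,p2), (s,p2)}
  {q, r, s} × {p3} = {(q,p3), (r,p3), (s,p3)}
  {s} × {p1, p2, p3} = {(s,p1), (s,p2), (s,p3)}
  {q, s} × {p2, p3} = {(q,p2), (q,p3), (s,p2), (s,p3)}
  {q, s} × {p1, p2, p3} = {(q,p1), (q,p2), (q,p3), (s,p1), (s,p2), (s,p3)}
  {q, r, s} × {p2, p3} = {(q,p2), (q,p3), (r,p2), (r,p3), (s,p2), (s,p3)}
  {q, r, s} × {p1, p2, p3} = {(q,p1), (q,p2), (q,p3), (r,p1), (r,p2), (r,p3), (s,p1), (s,p2), (s,p3)}
These 13 distinct sets form the basis B.
Close under arbitrary unions to get τ_{X×Y}; counting gives |τ_{X×Y}| = 30.


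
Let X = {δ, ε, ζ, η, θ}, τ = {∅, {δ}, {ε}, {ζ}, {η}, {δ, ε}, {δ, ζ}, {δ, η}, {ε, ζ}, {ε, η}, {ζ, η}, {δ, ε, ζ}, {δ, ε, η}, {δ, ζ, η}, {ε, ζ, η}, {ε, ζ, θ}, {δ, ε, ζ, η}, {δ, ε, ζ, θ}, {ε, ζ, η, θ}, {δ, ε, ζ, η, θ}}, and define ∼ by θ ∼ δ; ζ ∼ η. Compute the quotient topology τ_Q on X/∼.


X/∼ = {[δ=θ], [ε], [ζ=η]}; |τ_Q| = 5.

Equivalence classes: [δ=θ], [ε], [ζ=η].
Quotient map π: X → X/∼ sends δ ↦ [δ=θ], ε ↦ [ε], ζ ↦ [ζ=η], η ↦ [ζ=η], θ ↦ [δ=θ].
For each subset V ⊆ X/∼, compute π^{-1}(V) ⊆ X and check whether π^{-1}(V) ∈ τ. V is open in τ_Q iff π^{-1}(V) ∈ τ.
  V = {}: π^{-1}(V) = ∅ ∈ τ ✓.
  V = {[δ=θ]}: π^{-1}(V) = {δ, θ} ∉ τ ✗.
  V = {[ε]}: π^{-1}(V) = {ε} ∈ τ ✓.
  V = {[δ=θ], [ε]}: π^{-1}(V) = {δ, ε, θ} ∉ τ ✗.
  V = {[ζ=η]}: π^{-1}(V) = {ζ, η} ∈ τ ✓.
  V = {[δ=θ], [ζ=η]}: π^{-1}(V) = {δ, ζ, η, θ} ∉ τ ✗.
  V = {[ε], [ζ=η]}: π^{-1}(V) = {ε, ζ, η} ∈ τ ✓.
  V = {[δ=θ], [ε], [ζ=η]}: π^{-1}(V) = {δ, ε, ζ, η, θ} ∈ τ ✓.
Open sets in the quotient: τ_Q = {{}, {[ε]}, {[ζ=η]}, {[ε], [ζ=η]}, {[δ=θ], [ε], [ζ=η]}} (5 elements).


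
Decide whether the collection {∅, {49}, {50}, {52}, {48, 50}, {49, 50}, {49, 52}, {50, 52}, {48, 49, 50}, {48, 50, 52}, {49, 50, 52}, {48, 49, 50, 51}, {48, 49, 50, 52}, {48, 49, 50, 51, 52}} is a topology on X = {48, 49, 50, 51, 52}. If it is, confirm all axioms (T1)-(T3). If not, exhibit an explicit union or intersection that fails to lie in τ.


τ IS a topology on X.

Axiom (T1): ∅ ∈ τ? Yes; X ∈ τ? Yes.
Axiom (T2/T3): check pairwise unions and intersections of members of τ.
All pairwise intersections and unions checked — each lies in τ. Therefore τ satisfies (T1), (T2), (T3): it IS a topology on X.


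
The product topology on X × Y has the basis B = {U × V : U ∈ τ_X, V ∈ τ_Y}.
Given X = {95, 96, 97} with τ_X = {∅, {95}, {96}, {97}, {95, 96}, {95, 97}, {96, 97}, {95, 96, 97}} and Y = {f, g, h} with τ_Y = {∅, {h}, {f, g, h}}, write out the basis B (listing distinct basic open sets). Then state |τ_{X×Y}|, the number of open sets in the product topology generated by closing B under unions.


Basis B = {∅ × ∅, {95} × {h}, {96} × {h}, {97} × {h}, {95, 96} × {h}, {95, 97} × {h}, {96, 97} × {h}, {95} × {f, g, h}, {95, 96, 97} × {h}, {96} × {f, g, h}, {97} × {f, g, h}, {95, 96} × {f, g, h}, {95, 97} × {f, g, h}, {96, 97} × {f, g, h}, {95, 96, 97} × {f, g, h}}; |τ_{X×Y}| = 27.

Enumerate products U × V with U ∈ τ_X, V ∈ τ_Y (deduplicated):
  ∅ × ∅ = {} (∅)
  {95} × {h} = {(95,h)}
  {96} × {h} = {(96,h)}
  {97} × {h} = {(97,h)}
  {95, 96} × {h} = {(95,h), (96,h)}
  {95, 97} × {h} = {(95,h), (97,h)}
  {96, 97} × {h} = {(96,h), (97,h)}
  {95} × {f, g, h} = {(95,f), (95,g), (95,h)}
  {95, 96, 97} × {h} = {(95,h), (96,h), (97,h)}
  {96} × {f, g, h} = {(96,f), (96,g), (96,h)}
  {97} × {f, g, h} = {(97,f), (97,g), (97,h)}
  {95, 96} × {f, g, h} = {(95,f), (95,g), (95,h), (96,f), (96,g), (96,h)}
  {95, 97} × {f, g, h} = {(95,f), (95,g), (95,h), (97,f), (97,g), (97,h)}
  {96, 97} × {f, g, h} = {(96,f), (96,g), (96,h), (97,f), (97,g), (97,h)}
  {95, 96, 97} × {f, g, h} = {(95,f), (95,g), (95,h), (96,f), (96,g), (96,h), (97,f), (97,g), (97,h)}
These 15 distinct sets form the basis B.
Close under arbitrary unions to get τ_{X×Y}; counting gives |τ_{X×Y}| = 27.


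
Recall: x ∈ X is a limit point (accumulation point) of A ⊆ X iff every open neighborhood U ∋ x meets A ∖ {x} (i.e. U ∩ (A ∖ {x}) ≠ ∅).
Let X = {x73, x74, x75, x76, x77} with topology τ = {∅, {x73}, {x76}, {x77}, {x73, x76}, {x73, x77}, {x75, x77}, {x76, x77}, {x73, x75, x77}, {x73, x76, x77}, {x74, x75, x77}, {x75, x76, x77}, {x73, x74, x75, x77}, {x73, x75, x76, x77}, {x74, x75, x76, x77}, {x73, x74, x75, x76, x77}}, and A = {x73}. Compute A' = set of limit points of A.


A' = ∅

For each x ∈ X, list the open sets U ∈ τ with x ∈ U, then check whether U ∩ (A ∖ {x}) ≠ ∅ for every such U.
  x = x73: open {x73} ∋ x has {x73} ∩ (A ∖ {x73}) = ∅, so x is NOT a limit point.
  x = x74: open {x74, x75, x77} ∋ x has {x74, x75, x77} ∩ (A ∖ {x74}) = ∅, so x is NOT a limit point.
  x = x75: open {x75, x77} ∋ x has {x75, x77} ∩ (A ∖ {x75}) = ∅, so x is NOT a limit point.
  x = x76: open {x76} ∋ x has {x76} ∩ (A ∖ {x76}) = ∅, so x is NOT a limit point.
  x = x77: open {x77} ∋ x has {x77} ∩ (A ∖ {x77}) = ∅, so x is NOT a limit point.
Collecting: A' = ∅.


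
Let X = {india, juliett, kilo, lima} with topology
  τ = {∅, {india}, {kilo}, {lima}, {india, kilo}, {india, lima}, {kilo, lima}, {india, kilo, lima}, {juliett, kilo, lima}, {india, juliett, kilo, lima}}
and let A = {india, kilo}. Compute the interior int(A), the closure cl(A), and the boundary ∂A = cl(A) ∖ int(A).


int(A) = {india, kilo}, cl(A) = {india, juliett, kilo}, ∂A = {juliett}.

Closed sets in (X, τ) are complements of opens:
  closed(X, τ) = {∅, {india}, {juliett}, {india, juliett}, {juliett, kilo}, {juliett, lima}, {india, juliett, kilo}, {india, juliett, lima}, {juliett, kilo, lima}, {india, juliett, kilo, lima}}.
int(A) = ⋃ {U ∈ τ : U ⊆ A}. Opens contained in A: ∅, {india}, {kilo}, {india, kilo}.
Taking the union of these: int(A) = {india, kilo}.
cl(A) = ⋂ {C closed : A ⊆ C}. Closed sets containing A: {india, juliett, kilo}, {india, juliett, kilo, lima}.
Intersecting these: cl(A) = {india, juliett, kilo}.
∂A = cl(A) ∖ int(A) = {india, juliett, kilo} ∖ {india, kilo} = {juliett}.


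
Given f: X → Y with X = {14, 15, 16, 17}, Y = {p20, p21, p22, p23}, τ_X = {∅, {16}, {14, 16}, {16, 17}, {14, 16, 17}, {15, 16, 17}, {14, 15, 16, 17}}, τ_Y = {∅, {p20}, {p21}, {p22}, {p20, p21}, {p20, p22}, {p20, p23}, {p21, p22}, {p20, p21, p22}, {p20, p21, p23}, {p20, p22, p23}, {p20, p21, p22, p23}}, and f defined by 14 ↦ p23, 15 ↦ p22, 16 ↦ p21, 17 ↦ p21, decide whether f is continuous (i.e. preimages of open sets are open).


f is NOT continuous.

Compute f^{-1}(U) for each U ∈ τ_Y:
  U = ∅: f^{-1}(U) = ∅ ∈ τ_X ✓.
  U = {p20}: f^{-1}(U) = ∅ ∈ τ_X ✓.
  U = {p21}: f^{-1}(U) = {16, 17} ∈ τ_X ✓.
  U = {p22}: f^{-1}(U) = {15} ∉ τ_X ✗.
  U = {p20, p21}: f^{-1}(U) = {16, 17} ∈ τ_X ✓.
  U = {p20, p22}: f^{-1}(U) = {15} ∉ τ_X ✗.
  U = {p20, p23}: f^{-1}(U) = {14} ∉ τ_X ✗.
  U = {p21, p22}: f^{-1}(U) = {15, 16, 17} ∈ τ_X ✓.
  U = {p20, p21, p22}: f^{-1}(U) = {15, 16, 17} ∈ τ_X ✓.
  U = {p20, p21, p23}: f^{-1}(U) = {14, 16, 17} ∈ τ_X ✓.
  U = {p20, p22, p23}: f^{-1}(U) = {14, 15} ∉ τ_X ✗.
  U = {p20, p21, p22, p23}: f^{-1}(U) = {14, 15, 16, 17} ∈ τ_X ✓.
Found U = {p22} with f^{-1}(U) = {15} not in τ_X. Therefore f is NOT continuous.


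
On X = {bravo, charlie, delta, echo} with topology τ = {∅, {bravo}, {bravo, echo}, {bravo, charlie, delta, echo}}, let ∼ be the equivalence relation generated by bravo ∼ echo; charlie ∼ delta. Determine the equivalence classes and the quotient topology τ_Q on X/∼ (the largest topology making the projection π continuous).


X/∼ = {[bravo=echo], [charlie=delta]}; |τ_Q| = 3.

Equivalence classes: [bravo=echo], [charlie=delta].
Quotient map π: X → X/∼ sends bravo ↦ [bravo=echo], charlie ↦ [charlie=delta], delta ↦ [charlie=delta], echo ↦ [bravo=echo].
For each subset V ⊆ X/∼, compute π^{-1}(V) ⊆ X and check whether π^{-1}(V) ∈ τ. V is open in τ_Q iff π^{-1}(V) ∈ τ.
  V = {}: π^{-1}(V) = ∅ ∈ τ ✓.
  V = {[bravo=echo]}: π^{-1}(V) = {bravo, echo} ∈ τ ✓.
  V = {[charlie=delta]}: π^{-1}(V) = {charlie, delta} ∉ τ ✗.
  V = {[bravo=echo], [charlie=delta]}: π^{-1}(V) = {bravo, charlie, delta, echo} ∈ τ ✓.
Open sets in the quotient: τ_Q = {{}, {[bravo=echo]}, {[bravo=echo], [charlie=delta]}} (3 elements).


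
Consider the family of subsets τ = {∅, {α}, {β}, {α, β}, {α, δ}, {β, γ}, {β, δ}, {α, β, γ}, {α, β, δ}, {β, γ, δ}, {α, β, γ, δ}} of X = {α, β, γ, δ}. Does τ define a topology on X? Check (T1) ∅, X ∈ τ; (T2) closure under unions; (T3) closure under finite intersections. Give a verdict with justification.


τ is NOT a topology on X.

Axiom (T1): ∅ ∈ τ? Yes; X ∈ τ? Yes.
Axiom (T2/T3): check pairwise unions and intersections of members of τ.
Counterexample for (T3): {α, δ} ∩ {β, δ} = {δ} ∉ τ. Therefore τ is NOT a topology.


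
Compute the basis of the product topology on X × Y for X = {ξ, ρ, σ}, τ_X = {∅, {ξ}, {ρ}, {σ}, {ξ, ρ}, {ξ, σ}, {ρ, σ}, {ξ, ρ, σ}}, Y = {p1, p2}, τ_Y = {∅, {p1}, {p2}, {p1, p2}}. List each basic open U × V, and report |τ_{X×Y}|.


Basis B = {∅ × ∅, {ξ} × {p1}, {ξ} × {p2}, {ρ} × {p1}, {ρ} × {p2}, {σ} × {p1}, {σ} × {p2}, {ξ} × {p1, p2}, {ξ, ρ} × {p1}, {ξ, σ} × {p1}, {ξ, ρ} × {p2}, {ξ, σ} × {p2}, {ρ} × {p1, p2}, {ρ, σ} × {p1}, {ρ, σ} × {p2}, {σ} × {p1, p2}, {ξ, ρ, σ} × {p1}, {ξ, ρ, σ} × {p2}, {ξ, ρ} × {p1, p2}, {ξ, σ} × {p1, p2}, {ρ, σ} × {p1, p2}, {ξ, ρ, σ} × {p1, p2}}; |τ_{X×Y}| = 64.

Enumerate products U × V with U ∈ τ_X, V ∈ τ_Y (deduplicated):
  ∅ × ∅ = {} (∅)
  {ξ} × {p1} = {(ξ,p1)}
  {ξ} × {p2} = {(ξ,p2)}
  {ρ} × {p1} = {(ρ,p1)}
  {ρ} × {p2} = {(ρ,p2)}
  {σ} × {p1} = {(σ,p1)}
  {σ} × {p2} = {(σ,p2)}
  {ξ} × {p1, p2} = {(ξ,p1), (ξ,p2)}
  {ξ, ρ} × {p1} = {(ξ,p1), (ρ,p1)}
  {ξ, σ} × {p1} = {(ξ,p1), (σ,p1)}
  {ξ, ρ} × {p2} = {(ξ,p2), (ρ,p2)}
  {ξ, σ} × {p2} = {(ξ,p2), (σ,p2)}
  {ρ} × {p1, p2} = {(ρ,p1), (ρ,p2)}
  {ρ, σ} × {p1} = {(ρ,p1), (σ,p1)}
  {ρ, σ} × {p2} = {(ρ,p2), (σ,p2)}
  {σ} × {p1, p2} = {(σ,p1), (σ,p2)}
  {ξ, ρ, σ} × {p1} = {(ξ,p1), (ρ,p1), (σ,p1)}
  {ξ, ρ, σ} × {p2} = {(ξ,p2), (ρ,p2), (σ,p2)}
  {ξ, ρ} × {p1, p2} = {(ξ,p1), (ξ,p2), (ρ,p1), (ρ,p2)}
  {ξ, σ} × {p1, p2} = {(ξ,p1), (ξ,p2), (σ,p1), (σ,p2)}
  {ρ, σ} × {p1, p2} = {(ρ,p1), (ρ,p2), (σ,p1), (σ,p2)}
  {ξ, ρ, σ} × {p1, p2} = {(ξ,p1), (ξ,p2), (ρ,p1), (ρ,p2), (σ,p1), (σ,p2)}
These 22 distinct sets form the basis B.
Close under arbitrary unions to get τ_{X×Y}; counting gives |τ_{X×Y}| = 64.


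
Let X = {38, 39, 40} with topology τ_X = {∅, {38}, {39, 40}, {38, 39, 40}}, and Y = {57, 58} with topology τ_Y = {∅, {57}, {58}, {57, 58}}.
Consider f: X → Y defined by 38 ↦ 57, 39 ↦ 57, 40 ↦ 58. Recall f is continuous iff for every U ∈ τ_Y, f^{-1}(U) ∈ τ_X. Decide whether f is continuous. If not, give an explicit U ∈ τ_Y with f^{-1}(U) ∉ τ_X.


f is NOT continuous.

Compute f^{-1}(U) for each U ∈ τ_Y:
  U = ∅: f^{-1}(U) = ∅ ∈ τ_X ✓.
  U = {57}: f^{-1}(U) = {38, 39} ∉ τ_X ✗.
  U = {58}: f^{-1}(U) = {40} ∉ τ_X ✗.
  U = {57, 58}: f^{-1}(U) = {38, 39, 40} ∈ τ_X ✓.
Found U = {57} with f^{-1}(U) = {38, 39} not in τ_X. Therefore f is NOT continuous.


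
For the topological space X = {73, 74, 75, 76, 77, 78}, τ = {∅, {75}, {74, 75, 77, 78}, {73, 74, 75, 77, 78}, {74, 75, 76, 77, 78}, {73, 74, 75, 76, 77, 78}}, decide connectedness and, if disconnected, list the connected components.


(X, τ) is connected.

Find clopen sets (U ∈ τ with X ∖ U ∈ τ):
  U = ∅, X ∖ U = {73, 74, 75, 76, 77, 78} — both open, so U is clopen.
  U = {73, 74, 75, 76, 77, 78}, X ∖ U = ∅ — both open, so U is clopen.
Only trivial clopens (∅ and X) exist, so (X, τ) is connected.
Compute connected components by grouping points that agree on all clopens:
  component: {73, 74, 75, 76, 77, 78}


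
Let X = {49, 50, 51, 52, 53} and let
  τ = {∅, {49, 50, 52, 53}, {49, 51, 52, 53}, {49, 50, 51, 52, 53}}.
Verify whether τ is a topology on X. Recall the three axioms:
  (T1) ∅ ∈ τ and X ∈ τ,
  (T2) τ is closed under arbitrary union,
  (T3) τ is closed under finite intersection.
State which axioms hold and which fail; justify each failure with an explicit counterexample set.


τ is NOT a topology on X.

Axiom (T1): ∅ ∈ τ? Yes; X ∈ τ? Yes.
Axiom (T2/T3): check pairwise unions and intersections of members of τ.
Counterexample for (T3): {49, 50, 52, 53} ∩ {49, 51, 52, 53} = {49, 52, 53} ∉ τ. Therefore τ is NOT a topology.


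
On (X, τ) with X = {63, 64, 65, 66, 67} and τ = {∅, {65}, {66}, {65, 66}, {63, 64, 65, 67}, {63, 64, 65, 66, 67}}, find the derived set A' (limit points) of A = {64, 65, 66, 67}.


A' = {63, 64, 67}

For each x ∈ X, list the open sets U ∈ τ with x ∈ U, then check whether U ∩ (A ∖ {x}) ≠ ∅ for every such U.
  x = 63: opens ∋ x are {63, 64, 65, 67}, {63, 64, 65, 66, 67}; each meets A ∖ {63}, so x IS a limit point.
  x = 64: opens ∋ x are {63, 64, 65, 67}, {63, 64, 65, 66, 67}; each meets A ∖ {64}, so x IS a limit point.
  x = 65: open {65} ∋ x has {65} ∩ (A ∖ {65}) = ∅, so x is NOT a limit point.
  x = 66: open {66} ∋ x has {66} ∩ (A ∖ {66}) = ∅, so x is NOT a limit point.
  x = 67: opens ∋ x are {63, 64, 65, 67}, {63, 64, 65, 66, 67}; each meets A ∖ {67}, so x IS a limit point.
Collecting: A' = {63, 64, 67}.


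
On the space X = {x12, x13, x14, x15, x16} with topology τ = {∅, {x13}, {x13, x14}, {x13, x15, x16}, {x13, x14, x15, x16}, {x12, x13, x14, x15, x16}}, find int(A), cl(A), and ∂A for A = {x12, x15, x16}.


int(A) = ∅, cl(A) = {x12, x15, x16}, ∂A = {x12, x15, x16}.

Closed sets in (X, τ) are complements of opens:
  closed(X, τ) = {∅, {x12}, {x12, x14}, {x12, x15, x16}, {x12, x14, x15, x16}, {x12, x13, x14, x15, x16}}.
int(A) = ⋃ {U ∈ τ : U ⊆ A}. Opens contained in A: ∅.
Taking the union of these: int(A) = ∅.
cl(A) = ⋂ {C closed : A ⊆ C}. Closed sets containing A: {x12, x15, x16}, {x12, x14, x15, x16}, {x12, x13, x14, x15, x16}.
Intersecting these: cl(A) = {x12, x15, x16}.
∂A = cl(A) ∖ int(A) = {x12, x15, x16} ∖ ∅ = {x12, x15, x16}.


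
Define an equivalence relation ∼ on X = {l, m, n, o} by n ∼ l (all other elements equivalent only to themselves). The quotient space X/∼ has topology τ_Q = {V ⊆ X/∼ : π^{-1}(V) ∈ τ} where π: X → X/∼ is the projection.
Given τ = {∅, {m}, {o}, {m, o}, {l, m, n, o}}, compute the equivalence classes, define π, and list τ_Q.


X/∼ = {[l=n], [m], [o]}; |τ_Q| = 5.

Equivalence classes: [l=n], [m], [o].
Quotient map π: X → X/∼ sends l ↦ [l=n], m ↦ [m], n ↦ [l=n], o ↦ [o].
For each subset V ⊆ X/∼, compute π^{-1}(V) ⊆ X and check whether π^{-1}(V) ∈ τ. V is open in τ_Q iff π^{-1}(V) ∈ τ.
  V = {}: π^{-1}(V) = ∅ ∈ τ ✓.
  V = {[l=n]}: π^{-1}(V) = {l, n} ∉ τ ✗.
  V = {[m]}: π^{-1}(V) = {m} ∈ τ ✓.
  V = {[l=n], [m]}: π^{-1}(V) = {l, m, n} ∉ τ ✗.
  V = {[o]}: π^{-1}(V) = {o} ∈ τ ✓.
  V = {[l=n], [o]}: π^{-1}(V) = {l, n, o} ∉ τ ✗.
  V = {[m], [o]}: π^{-1}(V) = {m, o} ∈ τ ✓.
  V = {[l=n], [m], [o]}: π^{-1}(V) = {l, m, n, o} ∈ τ ✓.
Open sets in the quotient: τ_Q = {{}, {[m]}, {[o]}, {[m], [o]}, {[l=n], [m], [o]}} (5 elements).


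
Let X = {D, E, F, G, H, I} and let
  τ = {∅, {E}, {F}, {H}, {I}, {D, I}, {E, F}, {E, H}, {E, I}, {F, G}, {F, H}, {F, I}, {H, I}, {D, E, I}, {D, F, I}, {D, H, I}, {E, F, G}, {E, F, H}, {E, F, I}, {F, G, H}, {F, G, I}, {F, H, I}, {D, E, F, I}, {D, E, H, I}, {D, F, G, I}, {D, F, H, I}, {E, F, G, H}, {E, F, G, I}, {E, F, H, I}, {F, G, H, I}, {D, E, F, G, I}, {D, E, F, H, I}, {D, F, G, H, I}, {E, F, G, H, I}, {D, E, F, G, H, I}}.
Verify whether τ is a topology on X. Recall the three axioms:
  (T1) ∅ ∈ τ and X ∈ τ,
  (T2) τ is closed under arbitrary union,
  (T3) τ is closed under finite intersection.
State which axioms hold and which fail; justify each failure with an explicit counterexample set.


τ is NOT a topology on X.

Axiom (T1): ∅ ∈ τ? Yes; X ∈ τ? Yes.
Axiom (T2/T3): check pairwise unions and intersections of members of τ.
Counterexample for (T2): {E} ∪ {H, I} = {E, H, I} ∉ τ. Therefore τ is NOT a topology.


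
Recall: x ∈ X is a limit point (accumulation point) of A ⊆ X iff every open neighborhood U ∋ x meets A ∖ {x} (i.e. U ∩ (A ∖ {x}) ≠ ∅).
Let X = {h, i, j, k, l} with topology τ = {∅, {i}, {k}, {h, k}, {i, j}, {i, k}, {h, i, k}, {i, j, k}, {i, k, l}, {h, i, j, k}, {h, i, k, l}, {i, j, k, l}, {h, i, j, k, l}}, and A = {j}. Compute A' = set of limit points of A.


A' = ∅

For each x ∈ X, list the open sets U ∈ τ with x ∈ U, then check whether U ∩ (A ∖ {x}) ≠ ∅ for every such U.
  x = h: open {h, k} ∋ x has {h, k} ∩ (A ∖ {h}) = ∅, so x is NOT a limit point.
  x = i: open {i} ∋ x has {i} ∩ (A ∖ {i}) = ∅, so x is NOT a limit point.
  x = j: open {i, j} ∋ x has {i, j} ∩ (A ∖ {j}) = ∅, so x is NOT a limit point.
  x = k: open {k} ∋ x has {k} ∩ (A ∖ {k}) = ∅, so x is NOT a limit point.
  x = l: open {i, k, l} ∋ x has {i, k, l} ∩ (A ∖ {l}) = ∅, so x is NOT a limit point.
Collecting: A' = ∅.


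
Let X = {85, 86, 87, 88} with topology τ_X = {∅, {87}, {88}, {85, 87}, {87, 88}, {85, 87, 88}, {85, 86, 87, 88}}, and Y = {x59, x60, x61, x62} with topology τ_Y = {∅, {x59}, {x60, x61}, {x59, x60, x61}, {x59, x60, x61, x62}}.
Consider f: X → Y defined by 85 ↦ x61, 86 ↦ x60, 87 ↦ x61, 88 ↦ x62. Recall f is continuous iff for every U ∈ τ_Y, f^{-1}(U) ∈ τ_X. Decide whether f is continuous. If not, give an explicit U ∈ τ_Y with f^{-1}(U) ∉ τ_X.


f is NOT continuous.

Compute f^{-1}(U) for each U ∈ τ_Y:
  U = ∅: f^{-1}(U) = ∅ ∈ τ_X ✓.
  U = {x59}: f^{-1}(U) = ∅ ∈ τ_X ✓.
  U = {x60, x61}: f^{-1}(U) = {85, 86, 87} ∉ τ_X ✗.
  U = {x59, x60, x61}: f^{-1}(U) = {85, 86, 87} ∉ τ_X ✗.
  U = {x59, x60, x61, x62}: f^{-1}(U) = {85, 86, 87, 88} ∈ τ_X ✓.
Found U = {x60, x61} with f^{-1}(U) = {85, 86, 87} not in τ_X. Therefore f is NOT continuous.


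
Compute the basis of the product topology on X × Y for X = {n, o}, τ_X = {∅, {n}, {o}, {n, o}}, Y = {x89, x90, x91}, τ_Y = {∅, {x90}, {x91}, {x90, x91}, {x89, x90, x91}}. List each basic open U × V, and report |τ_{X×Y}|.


Basis B = {∅ × ∅, {n} × {x90}, {n} × {x91}, {o} × {x90}, {o} × {x91}, {n} × {x90, x91}, {n, o} × {x90}, {n, o} × {x91}, {o} × {x90, x91}, {n} × {x89, x90, x91}, {o} × {x89, x90, x91}, {n, o} × {x90, x91}, {n, o} × {x89, x90, x91}}; |τ_{X×Y}| = 25.

Enumerate products U × V with U ∈ τ_X, V ∈ τ_Y (deduplicated):
  ∅ × ∅ = {} (∅)
  {n} × {x90} = {(n,x90)}
  {n} × {x91} = {(n,x91)}
  {o} × {x90} = {(o,x90)}
  {o} × {x91} = {(o,x91)}
  {n} × {x90, x91} = {(n,x90), (n,x91)}
  {n, o} × {x90} = {(n,x90), (o,x90)}
  {n, o} × {x91} = {(n,x91), (o,x91)}
  {o} × {x90, x91} = {(o,x90), (o,x91)}
  {n} × {x89, x90, x91} = {(n,x89), (n,x90), (n,x91)}
  {o} × {x89, x90, x91} = {(o,x89), (o,x90), (o,x91)}
  {n, o} × {x90, x91} = {(n,x90), (n,x91), (o,x90), (o,x91)}
  {n, o} × {x89, x90, x91} = {(n,x89), (n,x90), (n,x91), (o,x89), (o,x90), (o,x91)}
These 13 distinct sets form the basis B.
Close under arbitrary unions to get τ_{X×Y}; counting gives |τ_{X×Y}| = 25.


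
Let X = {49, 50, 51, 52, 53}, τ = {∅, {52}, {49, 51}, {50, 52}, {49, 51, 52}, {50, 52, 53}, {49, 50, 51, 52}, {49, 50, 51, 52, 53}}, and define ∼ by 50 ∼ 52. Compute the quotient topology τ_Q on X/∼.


X/∼ = {[49], [50=52], [51], [53]}; |τ_Q| = 6.

Equivalence classes: [49], [50=52], [51], [53].
Quotient map π: X → X/∼ sends 49 ↦ [49], 50 ↦ [50=52], 51 ↦ [51], 52 ↦ [50=52], 53 ↦ [53].
For each subset V ⊆ X/∼, compute π^{-1}(V) ⊆ X and check whether π^{-1}(V) ∈ τ. V is open in τ_Q iff π^{-1}(V) ∈ τ.
  V = {}: π^{-1}(V) = ∅ ∈ τ ✓.
  V = {[49]}: π^{-1}(V) = {49} ∉ τ ✗.
  V = {[50=52]}: π^{-1}(V) = {50, 52} ∈ τ ✓.
  V = {[49], [50=52]}: π^{-1}(V) = {49, 50, 52} ∉ τ ✗.
  V = {[51]}: π^{-1}(V) = {51} ∉ τ ✗.
  V = {[49], [51]}: π^{-1}(V) = {49, 51} ∈ τ ✓.
  V = {[50=52], [51]}: π^{-1}(V) = {50, 51, 52} ∉ τ ✗.
  V = {[49], [50=52], [51]}: π^{-1}(V) = {49, 50, 51, 52} ∈ τ ✓.
  V = {[53]}: π^{-1}(V) = {53} ∉ τ ✗.
  V = {[49], [53]}: π^{-1}(V) = {49, 53} ∉ τ ✗.
  V = {[50=52], [53]}: π^{-1}(V) = {50, 52, 53} ∈ τ ✓.
  V = {[49], [50=52], [53]}: π^{-1}(V) = {49, 50, 52, 53} ∉ τ ✗.
  V = {[51], [53]}: π^{-1}(V) = {51, 53} ∉ τ ✗.
  V = {[49], [51], [53]}: π^{-1}(V) = {49, 51, 53} ∉ τ ✗.
  V = {[50=52], [51], [53]}: π^{-1}(V) = {50, 51, 52, 53} ∉ τ ✗.
  V = {[49], [50=52], [51], [53]}: π^{-1}(V) = {49, 50, 51, 52, 53} ∈ τ ✓.
Open sets in the quotient: τ_Q = {{}, {[50=52]}, {[49], [51]}, {[49], [50=52], [51]}, {[50=52], [53]}, {[49], [50=52], [51], [53]}} (6 elements).


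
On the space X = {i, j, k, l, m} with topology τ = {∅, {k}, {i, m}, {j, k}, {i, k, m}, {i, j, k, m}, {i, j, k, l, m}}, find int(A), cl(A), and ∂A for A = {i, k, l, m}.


int(A) = {i, k, m}, cl(A) = {i, j, k, l, m}, ∂A = {j, l}.

Closed sets in (X, τ) are complements of opens:
  closed(X, τ) = {∅, {l}, {j, l}, {i, l, m}, {j, k, l}, {i, j, l, m}, {i, j, k, l, m}}.
int(A) = ⋃ {U ∈ τ : U ⊆ A}. Opens contained in A: ∅, {k}, {i, m}, {i, k, m}.
Taking the union of these: int(A) = {i, k, m}.
cl(A) = ⋂ {C closed : A ⊆ C}. Closed sets containing A: {i, j, k, l, m}.
Intersecting these: cl(A) = {i, j, k, l, m}.
∂A = cl(A) ∖ int(A) = {i, j, k, l, m} ∖ {i, k, m} = {j, l}.


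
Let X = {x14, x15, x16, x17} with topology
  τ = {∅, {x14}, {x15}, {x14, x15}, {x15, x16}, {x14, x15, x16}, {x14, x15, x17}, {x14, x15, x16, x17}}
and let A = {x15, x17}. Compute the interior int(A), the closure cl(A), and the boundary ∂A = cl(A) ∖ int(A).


int(A) = {x15}, cl(A) = {x15, x16, x17}, ∂A = {x16, x17}.

Closed sets in (X, τ) are complements of opens:
  closed(X, τ) = {∅, {x16}, {x17}, {x14, x17}, {x16, x17}, {x14, x16, x17}, {x15, x16, x17}, {x14, x15, x16, x17}}.
int(A) = ⋃ {U ∈ τ : U ⊆ A}. Opens contained in A: ∅, {x15}.
Taking the union of these: int(A) = {x15}.
cl(A) = ⋂ {C closed : A ⊆ C}. Closed sets containing A: {x15, x16, x17}, {x14, x15, x16, x17}.
Intersecting these: cl(A) = {x15, x16, x17}.
∂A = cl(A) ∖ int(A) = {x15, x16, x17} ∖ {x15} = {x16, x17}.


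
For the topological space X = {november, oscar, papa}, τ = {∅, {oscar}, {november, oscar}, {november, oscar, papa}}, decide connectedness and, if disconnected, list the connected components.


(X, τ) is connected.

Find clopen sets (U ∈ τ with X ∖ U ∈ τ):
  U = ∅, X ∖ U = {november, oscar, papa} — both open, so U is clopen.
  U = {november, oscar, papa}, X ∖ U = ∅ — both open, so U is clopen.
Only trivial clopens (∅ and X) exist, so (X, τ) is connected.
Compute connected components by grouping points that agree on all clopens:
  component: {november, oscar, papa}
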